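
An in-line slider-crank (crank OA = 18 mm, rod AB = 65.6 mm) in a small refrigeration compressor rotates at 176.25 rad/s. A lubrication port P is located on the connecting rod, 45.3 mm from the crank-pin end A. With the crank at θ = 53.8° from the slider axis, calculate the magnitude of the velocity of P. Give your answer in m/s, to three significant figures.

2.91

ω = 176.2 rad/s.  Crank-pin speed |V_A| = rω = 3.1725 m/s, perpendicular to OA.
Rod angle: sinφ = −(r/L) sinθ ⇒ φ = -12.793°; ω_rod = −rω cosθ/√(L²−r²sin²θ) = -29.289 rad/s.
V_P = V_A + ω_rod × AP, with AP = 0.0453 m along the rod.
Components: V_Px = −rω sinθ − a·ω_rod·sinφ = -2.8539 m/s;  V_Py = rω cosθ + a·ω_rod·cosφ = +0.57982 m/s.
|V_P| = √(V_Px² + V_Py²) = 2.9122 m/s.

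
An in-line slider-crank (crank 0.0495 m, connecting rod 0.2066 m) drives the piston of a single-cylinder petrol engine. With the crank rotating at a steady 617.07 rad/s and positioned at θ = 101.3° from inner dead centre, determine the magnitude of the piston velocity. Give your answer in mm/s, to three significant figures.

ω = 617.1 rad/s
For an in-line slider-crank, x = r cosθ + √(L² − r² sin²θ), so v = −rω sinθ·[1 + r cosθ/√(L² − r² sin²θ)].
With r = 0.0495 m, L = 0.2066 m, θ = 101.3°: √(L² − r² sin²θ) = 0.20082 m.
v = −0.0495·617.1·0.98061·[1 + 0.0495·-0.19595/0.20082] = -28.506 m/s.
|v| = 28.506 m/s = 28506 mm/s.

28500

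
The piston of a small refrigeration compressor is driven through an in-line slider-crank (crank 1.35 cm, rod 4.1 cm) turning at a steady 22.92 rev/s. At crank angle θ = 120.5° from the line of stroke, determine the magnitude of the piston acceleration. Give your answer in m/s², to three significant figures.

ω = 2π·22.9 = 144 rad/s
x(θ) = r cosθ + √(L² − r² sin²θ); with ω constant, a = ω²·d²x/dθ².
d²x/dθ² = −r cosθ − r²(cos2θ)/√u − r⁴ sin²2θ/(4u^{3/2}),  u = L² − r² sin²θ = 0.0015457 m².
Substituting r = 0.0135 m, L = 0.041 m, θ = 120.5°: d²x/dθ² = +0.0089946 m.
a = ω²·d²x/dθ² = (144)²·(+0.0089946) = +186.54 m/s²;  |a| = 186.54 m/s².

187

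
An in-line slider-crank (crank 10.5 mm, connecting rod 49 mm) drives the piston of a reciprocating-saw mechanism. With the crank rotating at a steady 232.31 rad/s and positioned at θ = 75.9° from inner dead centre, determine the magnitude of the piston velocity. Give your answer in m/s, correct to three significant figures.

ω = 232.3 rad/s
For an in-line slider-crank, x = r cosθ + √(L² − r² sin²θ), so v = −rω sinθ·[1 + r cosθ/√(L² − r² sin²θ)].
With r = 0.0105 m, L = 0.049 m, θ = 75.9°: √(L² − r² sin²θ) = 0.04793 m.
v = −0.0105·232.3·0.96987·[1 + 0.0105·0.24362/0.04793] = -2.492 m/s.
|v| = 2.492 m/s.

2.49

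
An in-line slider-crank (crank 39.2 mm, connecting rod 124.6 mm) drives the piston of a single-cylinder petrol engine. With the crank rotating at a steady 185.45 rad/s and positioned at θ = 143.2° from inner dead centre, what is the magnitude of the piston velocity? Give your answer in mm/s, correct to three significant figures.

ω = 185.4 rad/s
For an in-line slider-crank, x = r cosθ + √(L² − r² sin²θ), so v = −rω sinθ·[1 + r cosθ/√(L² − r² sin²θ)].
With r = 0.0392 m, L = 0.1246 m, θ = 143.2°: √(L² − r² sin²θ) = 0.12237 m.
v = −0.0392·185.4·0.59902·[1 + 0.0392·-0.80073/0.12237] = -3.2377 m/s.
|v| = 3.2377 m/s = 3237.7 mm/s.

3240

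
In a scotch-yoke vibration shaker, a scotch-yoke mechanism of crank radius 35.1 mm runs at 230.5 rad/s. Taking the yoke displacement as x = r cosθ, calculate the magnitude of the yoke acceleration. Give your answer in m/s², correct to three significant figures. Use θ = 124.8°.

1060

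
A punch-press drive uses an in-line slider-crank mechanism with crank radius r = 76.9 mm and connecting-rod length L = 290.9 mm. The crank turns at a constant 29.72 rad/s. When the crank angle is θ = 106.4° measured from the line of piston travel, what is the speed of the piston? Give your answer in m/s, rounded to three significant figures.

2.02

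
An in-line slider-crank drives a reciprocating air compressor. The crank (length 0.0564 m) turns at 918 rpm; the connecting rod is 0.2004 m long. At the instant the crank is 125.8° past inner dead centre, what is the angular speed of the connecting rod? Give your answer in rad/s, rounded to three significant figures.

16.3

ω = 96.13 rad/s (converted from 918 rpm).
The rod makes angle φ with the slider axis where L sinφ = r sinθ; differentiating, L cosφ·φ̇ = r ω cosθ.
L cosφ = √(L² − r² sin²θ) = 0.19511 m.
|ω_rod| = r ω |cosθ| / √(L² − r² sin²θ) = 0.0564·96.13·0.58496/0.19511 = 16.255 rad/s.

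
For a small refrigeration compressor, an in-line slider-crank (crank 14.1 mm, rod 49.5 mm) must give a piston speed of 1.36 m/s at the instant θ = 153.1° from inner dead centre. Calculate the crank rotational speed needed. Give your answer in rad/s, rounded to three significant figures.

287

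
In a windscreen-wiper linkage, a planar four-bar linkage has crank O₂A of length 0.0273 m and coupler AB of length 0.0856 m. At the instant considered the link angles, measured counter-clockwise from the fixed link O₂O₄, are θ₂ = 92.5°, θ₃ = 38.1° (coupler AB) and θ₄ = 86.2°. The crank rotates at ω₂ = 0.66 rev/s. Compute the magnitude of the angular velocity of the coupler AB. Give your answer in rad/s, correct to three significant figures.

0.195

ω₂ = 4.147 rad/s (from 0.66 rev/s).
Differentiating the loop-closure r₂e^{iθ₂}+r₃e^{iθ₃}=r₁+r₄e^{iθ₄} gives r₂ω₂e^{iθ₂}+r₃ω₃e^{iθ₃}=r₄ω₄e^{iθ₄}.
Eliminating the other unknown: ω₃ = r₂ω₂ sin(θ₄−θ₂) / [r₃ sin(θ₃−θ₄)].
Numerator sine = -0.10973; denominator sine = -0.74431.
Result = 0.0273·4.147·(-0.10973) / (0.0856·(-0.74431)) = +0.19498 rad/s; magnitude 0.19498 rad/s.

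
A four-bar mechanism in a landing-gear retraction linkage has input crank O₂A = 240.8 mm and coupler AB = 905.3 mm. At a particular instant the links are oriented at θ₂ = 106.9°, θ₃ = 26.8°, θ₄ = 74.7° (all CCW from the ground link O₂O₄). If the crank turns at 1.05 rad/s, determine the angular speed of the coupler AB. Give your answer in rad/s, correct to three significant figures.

0.201

ω₂ = 1.05 rad/s
Differentiating the loop-closure r₂e^{iθ₂}+r₃e^{iθ₃}=r₁+r₄e^{iθ₄} gives r₂ω₂e^{iθ₂}+r₃ω₃e^{iθ₃}=r₄ω₄e^{iθ₄}.
Eliminating the other unknown: ω₃ = r₂ω₂ sin(θ₄−θ₂) / [r₃ sin(θ₃−θ₄)].
Numerator sine = -0.53288; denominator sine = -0.74198.
Result = 0.2408·1.05·(-0.53288) / (0.9053·(-0.74198)) = +0.20058 rad/s; magnitude 0.20058 rad/s.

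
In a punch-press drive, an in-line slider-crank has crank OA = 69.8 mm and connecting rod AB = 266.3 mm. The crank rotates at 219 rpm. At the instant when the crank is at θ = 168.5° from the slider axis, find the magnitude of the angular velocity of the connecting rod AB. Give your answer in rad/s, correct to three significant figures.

ω = 22.93 rad/s (converted from 219 rpm).
The rod makes angle φ with the slider axis where L sinφ = r sinθ; differentiating, L cosφ·φ̇ = r ω cosθ.
L cosφ = √(L² − r² sin²θ) = 0.26594 m.
|ω_rod| = r ω |cosθ| / √(L² − r² sin²θ) = 0.0698·22.93·0.97992/0.26594 = 5.8985 rad/s.

5.90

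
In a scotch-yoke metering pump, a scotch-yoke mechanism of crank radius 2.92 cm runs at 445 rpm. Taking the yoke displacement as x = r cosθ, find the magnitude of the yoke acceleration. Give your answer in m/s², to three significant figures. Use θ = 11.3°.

ω = 46.6 rad/s (from 445 rpm).
x = r cosθ ⇒ ẍ = −rω² cosθ (ω constant).
|a| = rω²|cosθ| = 0.0292·(46.6)²·|cos 11.3°| = 62.181 m/s².

62.2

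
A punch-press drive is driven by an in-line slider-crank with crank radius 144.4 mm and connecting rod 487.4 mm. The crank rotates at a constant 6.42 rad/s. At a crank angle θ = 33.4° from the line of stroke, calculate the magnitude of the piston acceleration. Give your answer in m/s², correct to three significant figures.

ω = 6.42 rad/s
x(θ) = r cosθ + √(L² − r² sin²θ); with ω constant, a = ω²·d²x/dθ².
d²x/dθ² = −r cosθ − r²(cos2θ)/√u − r⁴ sin²2θ/(4u^{3/2}),  u = L² − r² sin²θ = 0.23124 m².
Substituting r = 0.1444 m, L = 0.4874 m, θ = 33.4°: d²x/dθ² = -0.13846 m.
a = ω²·d²x/dθ² = (6.42)²·(-0.13846) = -5.7068 m/s²;  |a| = 5.7068 m/s².

5.71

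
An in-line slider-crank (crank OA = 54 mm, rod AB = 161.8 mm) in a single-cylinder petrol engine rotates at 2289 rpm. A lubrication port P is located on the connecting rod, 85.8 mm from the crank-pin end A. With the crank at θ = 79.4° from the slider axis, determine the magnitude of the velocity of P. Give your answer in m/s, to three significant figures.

ω = 239.7 rad/s.  Crank-pin speed |V_A| = rω = 12.944 m/s, perpendicular to OA.
Rod angle: sinφ = −(r/L) sinθ ⇒ φ = -19.150°; ω_rod = −rω cosθ/√(L²−r²sin²θ) = -15.578 rad/s.
V_P = V_A + ω_rod × AP, with AP = 0.0858 m along the rod.
Components: V_Px = −rω sinθ − a·ω_rod·sinφ = -13.162 m/s;  V_Py = rω cosθ + a·ω_rod·cosφ = +1.1184 m/s.
|V_P| = √(V_Px² + V_Py²) = 13.209 m/s.

13.2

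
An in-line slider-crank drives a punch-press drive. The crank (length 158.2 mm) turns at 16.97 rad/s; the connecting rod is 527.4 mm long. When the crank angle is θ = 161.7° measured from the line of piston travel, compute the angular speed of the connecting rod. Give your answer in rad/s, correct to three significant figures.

ω = 16.97 rad/s
The rod makes angle φ with the slider axis where L sinφ = r sinθ; differentiating, L cosφ·φ̇ = r ω cosθ.
L cosφ = √(L² − r² sin²θ) = 0.52506 m.
|ω_rod| = r ω |cosθ| / √(L² − r² sin²θ) = 0.1582·16.97·0.94943/0.52506 = 4.8545 rad/s.

4.85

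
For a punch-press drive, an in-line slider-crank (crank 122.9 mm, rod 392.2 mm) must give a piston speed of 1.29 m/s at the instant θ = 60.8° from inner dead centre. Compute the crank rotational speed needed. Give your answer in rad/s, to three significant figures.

10.4

For an in-line slider-crank, |v_piston| = rω|sinθ|·[1 + r cosθ/√(L² − r² sin²θ)].
With r = 0.1229 m, L = 0.3922 m, θ = 60.8°: the bracketed kinematic factor |dx/dθ| = 0.12433 m.
ω = v/|dx/dθ| = 1.29/0.12433 = 10.375 rad/s.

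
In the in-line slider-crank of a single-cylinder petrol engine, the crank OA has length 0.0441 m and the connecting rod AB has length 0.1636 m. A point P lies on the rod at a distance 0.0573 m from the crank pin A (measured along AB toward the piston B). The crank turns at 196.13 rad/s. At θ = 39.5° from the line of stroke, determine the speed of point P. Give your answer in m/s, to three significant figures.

7.33

ω = 196.1 rad/s.  Crank-pin speed |V_A| = rω = 8.6493 m/s, perpendicular to OA.
Rod angle: sinφ = −(r/L) sinθ ⇒ φ = -9.873°; ω_rod = −rω cosθ/√(L²−r²sin²θ) = -41.408 rad/s.
V_P = V_A + ω_rod × AP, with AP = 0.0573 m along the rod.
Components: V_Px = −rω sinθ − a·ω_rod·sinφ = -5.9085 m/s;  V_Py = rω cosθ + a·ω_rod·cosφ = +4.3365 m/s.
|V_P| = √(V_Px² + V_Py²) = 7.3291 m/s.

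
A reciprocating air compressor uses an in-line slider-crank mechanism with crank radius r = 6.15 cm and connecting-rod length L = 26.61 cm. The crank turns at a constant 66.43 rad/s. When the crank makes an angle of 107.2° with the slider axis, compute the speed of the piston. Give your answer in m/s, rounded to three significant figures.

3.63

ω = 66.43 rad/s
For an in-line slider-crank, x = r cosθ + √(L² − r² sin²θ), so v = −rω sinθ·[1 + r cosθ/√(L² − r² sin²θ)].
With r = 0.0615 m, L = 0.2661 m, θ = 107.2°: √(L² − r² sin²θ) = 0.25953 m.
v = −0.0615·66.43·0.95528·[1 + 0.0615·-0.29571/0.25953] = -3.6293 m/s.
|v| = 3.6293 m/s.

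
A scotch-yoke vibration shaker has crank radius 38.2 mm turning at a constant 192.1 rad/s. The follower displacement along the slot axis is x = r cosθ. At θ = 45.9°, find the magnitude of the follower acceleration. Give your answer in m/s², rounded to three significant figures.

981

ω = 192.1 rad/s
x = r cosθ ⇒ ẍ = −rω² cosθ (ω constant).
|a| = rω²|cosθ| = 0.0382·(192.1)²·|cos 45.9°| = 981.01 m/s².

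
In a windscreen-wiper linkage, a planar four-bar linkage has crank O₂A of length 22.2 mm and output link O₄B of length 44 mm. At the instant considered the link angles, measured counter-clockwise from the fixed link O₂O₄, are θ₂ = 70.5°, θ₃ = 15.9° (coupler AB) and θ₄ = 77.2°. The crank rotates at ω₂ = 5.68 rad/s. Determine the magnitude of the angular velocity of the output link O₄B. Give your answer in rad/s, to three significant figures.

2.66

ω₂ = 5.68 rad/s
Differentiating the loop-closure r₂e^{iθ₂}+r₃e^{iθ₃}=r₁+r₄e^{iθ₄} gives r₂ω₂e^{iθ₂}+r₃ω₃e^{iθ₃}=r₄ω₄e^{iθ₄}.
Eliminating the other unknown: ω₄ = r₂ω₂ sin(θ₂−θ₃) / [r₄ sin(θ₄−θ₃)].
Numerator sine = +0.81513; denominator sine = +0.87715.
Result = 0.0222·5.68·(+0.81513) / (0.044·(+0.87715)) = +2.6632 rad/s; magnitude 2.6632 rad/s.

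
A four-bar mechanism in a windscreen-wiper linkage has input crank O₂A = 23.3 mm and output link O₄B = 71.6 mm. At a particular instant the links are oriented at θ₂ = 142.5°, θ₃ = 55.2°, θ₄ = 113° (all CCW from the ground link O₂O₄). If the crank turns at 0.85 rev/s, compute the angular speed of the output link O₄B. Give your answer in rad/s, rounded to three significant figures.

2.05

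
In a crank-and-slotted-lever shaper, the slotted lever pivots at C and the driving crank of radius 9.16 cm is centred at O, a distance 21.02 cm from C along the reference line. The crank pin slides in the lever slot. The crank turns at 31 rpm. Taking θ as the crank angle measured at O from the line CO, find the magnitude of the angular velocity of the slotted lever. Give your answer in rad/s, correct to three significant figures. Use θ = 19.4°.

ω = 3.246 rad/s (from 31 rpm).
Crank pin A relative to C: A = (d + r cosθ, r sinθ); lever angle φ = atan2(r sinθ, d + r cosθ).
Differentiating tanφ: φ̇ = rω(d cosθ + r)/(d² + r² + 2dr cosθ).
d² + r² + 2dr cosθ = |CA|² = 0.0888968 m²;  d cosθ + r = +0.28987 m.
|ω_lever| = |0.0916·3.246·+0.28987| / 0.0888968 = 0.96961 rad/s.

0.970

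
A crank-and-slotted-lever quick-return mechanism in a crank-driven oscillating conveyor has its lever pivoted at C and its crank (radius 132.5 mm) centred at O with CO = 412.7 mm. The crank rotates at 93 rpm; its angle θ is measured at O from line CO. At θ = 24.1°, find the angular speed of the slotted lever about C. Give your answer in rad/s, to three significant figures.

ω = 9.739 rad/s (from 93 rpm).
Crank pin A relative to C: A = (d + r cosθ, r sinθ); lever angle φ = atan2(r sinθ, d + r cosθ).
Differentiating tanφ: φ̇ = rω(d cosθ + r)/(d² + r² + 2dr cosθ).
d² + r² + 2dr cosθ = |CA|² = 0.28771 m²;  d cosθ + r = +0.50923 m.
|ω_lever| = |0.1325·9.739·+0.50923| / 0.28771 = 2.2839 rad/s.

2.28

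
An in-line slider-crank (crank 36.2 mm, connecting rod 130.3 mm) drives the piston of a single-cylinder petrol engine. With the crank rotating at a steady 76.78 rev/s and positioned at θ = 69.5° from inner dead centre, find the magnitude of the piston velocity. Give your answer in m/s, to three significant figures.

18.0

ω = 2π·76.8 = 482.4 rad/s
For an in-line slider-crank, x = r cosθ + √(L² − r² sin²θ), so v = −rω sinθ·[1 + r cosθ/√(L² − r² sin²θ)].
With r = 0.0362 m, L = 0.1303 m, θ = 69.5°: √(L² − r² sin²θ) = 0.12581 m.
v = −0.0362·482.4·0.93667·[1 + 0.0362·0.35021/0.12581] = -18.006 m/s.
|v| = 18.006 m/s.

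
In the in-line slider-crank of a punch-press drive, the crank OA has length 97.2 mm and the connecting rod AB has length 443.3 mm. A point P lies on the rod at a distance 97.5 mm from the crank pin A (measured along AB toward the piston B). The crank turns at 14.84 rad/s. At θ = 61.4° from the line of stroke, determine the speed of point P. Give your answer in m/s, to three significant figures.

1.40

ω = 14.84 rad/s.  Crank-pin speed |V_A| = rω = 1.4424 m/s, perpendicular to OA.
Rod angle: sinφ = −(r/L) sinθ ⇒ φ = -11.099°; ω_rod = −rω cosθ/√(L²−r²sin²θ) = -1.5873 rad/s.
V_P = V_A + ω_rod × AP, with AP = 0.0975 m along the rod.
Components: V_Px = −rω sinθ − a·ω_rod·sinφ = -1.2962 m/s;  V_Py = rω cosθ + a·ω_rod·cosφ = +0.53862 m/s.
|V_P| = √(V_Px² + V_Py²) = 1.4037 m/s.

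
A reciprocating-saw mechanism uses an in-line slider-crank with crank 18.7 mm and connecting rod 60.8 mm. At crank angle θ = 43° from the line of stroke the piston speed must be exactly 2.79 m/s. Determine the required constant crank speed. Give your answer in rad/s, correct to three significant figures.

178

For an in-line slider-crank, |v_piston| = rω|sinθ|·[1 + r cosθ/√(L² − r² sin²θ)].
With r = 0.0187 m, L = 0.0608 m, θ = 43°: the bracketed kinematic factor |dx/dθ| = 0.015687 m.
ω = v/|dx/dθ| = 2.79/0.015687 = 177.85 rad/s.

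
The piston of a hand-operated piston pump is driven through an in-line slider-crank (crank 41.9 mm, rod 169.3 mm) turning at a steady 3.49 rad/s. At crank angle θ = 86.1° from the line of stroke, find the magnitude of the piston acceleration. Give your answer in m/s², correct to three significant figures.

0.0944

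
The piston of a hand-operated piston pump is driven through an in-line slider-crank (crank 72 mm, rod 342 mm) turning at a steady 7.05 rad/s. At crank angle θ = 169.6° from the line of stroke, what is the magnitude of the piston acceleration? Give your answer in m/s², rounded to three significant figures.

ω = 7.05 rad/s
x(θ) = r cosθ + √(L² − r² sin²θ); with ω constant, a = ω²·d²x/dθ².
d²x/dθ² = −r cosθ − r²(cos2θ)/√u − r⁴ sin²2θ/(4u^{3/2}),  u = L² − r² sin²θ = 0.116795 m².
Substituting r = 0.072 m, L = 0.342 m, θ = 169.6°: d²x/dθ² = +0.056616 m.
a = ω²·d²x/dθ² = (7.05)²·(+0.056616) = +2.8139 m/s²;  |a| = 2.8139 m/s².

2.81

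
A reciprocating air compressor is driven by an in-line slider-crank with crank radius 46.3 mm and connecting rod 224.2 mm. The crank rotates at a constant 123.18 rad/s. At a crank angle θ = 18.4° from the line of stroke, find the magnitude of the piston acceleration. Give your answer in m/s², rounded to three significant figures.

784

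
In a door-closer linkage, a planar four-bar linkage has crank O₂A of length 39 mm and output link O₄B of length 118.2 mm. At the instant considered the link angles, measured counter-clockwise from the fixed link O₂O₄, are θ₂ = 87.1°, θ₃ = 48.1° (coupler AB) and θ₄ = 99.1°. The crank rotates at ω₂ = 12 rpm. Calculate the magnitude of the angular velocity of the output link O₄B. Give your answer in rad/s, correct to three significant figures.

0.336

ω₂ = 1.257 rad/s (from 12 rpm).
Differentiating the loop-closure r₂e^{iθ₂}+r₃e^{iθ₃}=r₁+r₄e^{iθ₄} gives r₂ω₂e^{iθ₂}+r₃ω₃e^{iθ₃}=r₄ω₄e^{iθ₄}.
Eliminating the other unknown: ω₄ = r₂ω₂ sin(θ₂−θ₃) / [r₄ sin(θ₄−θ₃)].
Numerator sine = +0.62932; denominator sine = +0.77715.
Result = 0.039·1.257·(+0.62932) / (0.1182·(+0.77715)) = +0.33576 rad/s; magnitude 0.33576 rad/s.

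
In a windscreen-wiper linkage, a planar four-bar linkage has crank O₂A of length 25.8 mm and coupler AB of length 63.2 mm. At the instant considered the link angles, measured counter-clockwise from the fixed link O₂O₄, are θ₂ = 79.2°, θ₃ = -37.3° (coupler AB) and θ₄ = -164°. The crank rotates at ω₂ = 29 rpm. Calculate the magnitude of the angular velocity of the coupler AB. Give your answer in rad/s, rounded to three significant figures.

1.38

ω₂ = 3.037 rad/s (from 29 rpm).
Differentiating the loop-closure r₂e^{iθ₂}+r₃e^{iθ₃}=r₁+r₄e^{iθ₄} gives r₂ω₂e^{iθ₂}+r₃ω₃e^{iθ₃}=r₄ω₄e^{iθ₄}.
Eliminating the other unknown: ω₃ = r₂ω₂ sin(θ₄−θ₂) / [r₃ sin(θ₃−θ₄)].
Numerator sine = +0.89259; denominator sine = +0.80178.
Result = 0.0258·3.037·(+0.89259) / (0.0632·(+0.80178)) = +1.3802 rad/s; magnitude 1.3802 rad/s.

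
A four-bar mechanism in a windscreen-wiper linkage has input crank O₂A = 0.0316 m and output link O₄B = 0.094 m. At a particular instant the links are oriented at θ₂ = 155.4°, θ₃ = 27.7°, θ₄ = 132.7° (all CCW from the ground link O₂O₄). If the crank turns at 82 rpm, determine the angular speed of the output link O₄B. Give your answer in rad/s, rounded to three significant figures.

2.36

ω₂ = 8.587 rad/s (from 82 rpm).
Differentiating the loop-closure r₂e^{iθ₂}+r₃e^{iθ₃}=r₁+r₄e^{iθ₄} gives r₂ω₂e^{iθ₂}+r₃ω₃e^{iθ₃}=r₄ω₄e^{iθ₄}.
Eliminating the other unknown: ω₄ = r₂ω₂ sin(θ₂−θ₃) / [r₄ sin(θ₄−θ₃)].
Numerator sine = +0.79122; denominator sine = +0.96593.
Result = 0.0316·8.587·(+0.79122) / (0.094·(+0.96593)) = +2.3646 rad/s; magnitude 2.3646 rad/s.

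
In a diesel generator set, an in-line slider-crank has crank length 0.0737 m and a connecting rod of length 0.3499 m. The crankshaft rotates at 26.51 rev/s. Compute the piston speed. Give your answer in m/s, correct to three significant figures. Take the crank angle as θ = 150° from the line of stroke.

ω = 2π·26.5 = 166.6 rad/s
For an in-line slider-crank, x = r cosθ + √(L² − r² sin²θ), so v = −rω sinθ·[1 + r cosθ/√(L² − r² sin²θ)].
With r = 0.0737 m, L = 0.3499 m, θ = 150°: √(L² − r² sin²θ) = 0.34795 m.
v = −0.0737·166.6·0.50000·[1 + 0.0737·-0.86603/0.34795] = -5.0121 m/s.
|v| = 5.0121 m/s.

5.01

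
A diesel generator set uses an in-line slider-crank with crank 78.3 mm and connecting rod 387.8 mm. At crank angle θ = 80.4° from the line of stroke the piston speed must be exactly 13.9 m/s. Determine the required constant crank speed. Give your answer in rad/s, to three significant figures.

For an in-line slider-crank, |v_piston| = rω|sinθ|·[1 + r cosθ/√(L² − r² sin²θ)].
With r = 0.0783 m, L = 0.3878 m, θ = 80.4°: the bracketed kinematic factor |dx/dθ| = 0.079856 m.
ω = v/|dx/dθ| = 13.9/0.079856 = 174.06 rad/s.

174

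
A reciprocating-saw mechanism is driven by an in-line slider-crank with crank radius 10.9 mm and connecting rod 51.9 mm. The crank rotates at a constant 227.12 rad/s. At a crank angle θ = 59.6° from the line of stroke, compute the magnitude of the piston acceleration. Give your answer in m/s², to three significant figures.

227

ω = 227.1 rad/s
x(θ) = r cosθ + √(L² − r² sin²θ); with ω constant, a = ω²·d²x/dθ².
d²x/dθ² = −r cosθ − r²(cos2θ)/√u − r⁴ sin²2θ/(4u^{3/2}),  u = L² − r² sin²θ = 0.00260522 m².
Substituting r = 0.0109 m, L = 0.0519 m, θ = 59.6°: d²x/dθ² = -0.0044004 m.
a = ω²·d²x/dθ² = (227.1)²·(-0.0044004) = -226.99 m/s²;  |a| = 226.99 m/s².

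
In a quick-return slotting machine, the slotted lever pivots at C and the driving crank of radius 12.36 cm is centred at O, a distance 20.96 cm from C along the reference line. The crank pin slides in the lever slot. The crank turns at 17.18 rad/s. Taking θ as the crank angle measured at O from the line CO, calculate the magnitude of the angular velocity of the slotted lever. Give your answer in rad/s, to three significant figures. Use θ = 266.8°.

ω = 17.18 rad/s
Crank pin A relative to C: A = (d + r cosθ, r sinθ); lever angle φ = atan2(r sinθ, d + r cosθ).
Differentiating tanφ: φ̇ = rω(d cosθ + r)/(d² + r² + 2dr cosθ).
d² + r² + 2dr cosθ = |CA|² = 0.0563168 m²;  d cosθ + r = +0.1119 m.
|ω_lever| = |0.1236·17.18·+0.1119| / 0.0563168 = 4.2192 rad/s.

4.22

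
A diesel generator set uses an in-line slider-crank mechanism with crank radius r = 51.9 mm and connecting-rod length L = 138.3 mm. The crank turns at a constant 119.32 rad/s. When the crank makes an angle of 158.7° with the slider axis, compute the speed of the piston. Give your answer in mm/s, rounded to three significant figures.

1460

ω = 119.3 rad/s
For an in-line slider-crank, x = r cosθ + √(L² − r² sin²θ), so v = −rω sinθ·[1 + r cosθ/√(L² − r² sin²θ)].
With r = 0.0519 m, L = 0.1383 m, θ = 158.7°: √(L² − r² sin²θ) = 0.13701 m.
v = −0.0519·119.3·0.36325·[1 + 0.0519·-0.93169/0.13701] = -1.4556 m/s.
|v| = 1.4556 m/s = 1455.6 mm/s.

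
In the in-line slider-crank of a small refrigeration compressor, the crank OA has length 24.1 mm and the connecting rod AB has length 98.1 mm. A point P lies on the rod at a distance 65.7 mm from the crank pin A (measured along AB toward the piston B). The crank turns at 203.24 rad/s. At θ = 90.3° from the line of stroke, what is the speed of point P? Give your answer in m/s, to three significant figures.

4.89

ω = 203.2 rad/s.  Crank-pin speed |V_A| = rω = 4.8981 m/s, perpendicular to OA.
Rod angle: sinφ = −(r/L) sinθ ⇒ φ = -14.221°; ω_rod = −rω cosθ/√(L²−r²sin²θ) = +0.26969 rad/s.
V_P = V_A + ω_rod × AP, with AP = 0.0657 m along the rod.
Components: V_Px = −rω sinθ − a·ω_rod·sinφ = -4.8937 m/s;  V_Py = rω cosθ + a·ω_rod·cosφ = -0.0084703 m/s.
|V_P| = √(V_Px² + V_Py²) = 4.8937 m/s.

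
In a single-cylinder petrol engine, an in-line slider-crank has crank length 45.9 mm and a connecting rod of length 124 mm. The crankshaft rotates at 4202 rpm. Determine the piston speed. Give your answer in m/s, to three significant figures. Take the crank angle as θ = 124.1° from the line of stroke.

13.1

ω = 2π·4202/60 = 440 rad/s
For an in-line slider-crank, x = r cosθ + √(L² − r² sin²θ), so v = −rω sinθ·[1 + r cosθ/√(L² − r² sin²θ)].
With r = 0.0459 m, L = 0.124 m, θ = 124.1°: √(L² − r² sin²θ) = 0.11803 m.
v = −0.0459·440·0.82806·[1 + 0.0459·-0.56064/0.11803] = -13.078 m/s.
|v| = 13.078 m/s.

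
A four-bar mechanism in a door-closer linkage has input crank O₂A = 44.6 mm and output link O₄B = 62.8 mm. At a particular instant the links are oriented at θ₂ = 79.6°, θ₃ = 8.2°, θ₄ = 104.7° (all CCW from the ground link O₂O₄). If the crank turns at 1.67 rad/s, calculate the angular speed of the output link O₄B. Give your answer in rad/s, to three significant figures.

ω₂ = 1.67 rad/s
Differentiating the loop-closure r₂e^{iθ₂}+r₃e^{iθ₃}=r₁+r₄e^{iθ₄} gives r₂ω₂e^{iθ₂}+r₃ω₃e^{iθ₃}=r₄ω₄e^{iθ₄}.
Eliminating the other unknown: ω₄ = r₂ω₂ sin(θ₂−θ₃) / [r₄ sin(θ₄−θ₃)].
Numerator sine = +0.94777; denominator sine = +0.99357.
Result = 0.0446·1.67·(+0.94777) / (0.0628·(+0.99357)) = +1.1313 rad/s; magnitude 1.1313 rad/s.

1.13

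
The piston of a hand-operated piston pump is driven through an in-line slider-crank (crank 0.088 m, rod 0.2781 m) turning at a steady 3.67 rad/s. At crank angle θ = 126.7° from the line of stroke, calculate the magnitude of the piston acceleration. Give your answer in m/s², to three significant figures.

0.810

ω = 3.67 rad/s
x(θ) = r cosθ + √(L² − r² sin²θ); with ω constant, a = ω²·d²x/dθ².
d²x/dθ² = −r cosθ − r²(cos2θ)/√u − r⁴ sin²2θ/(4u^{3/2}),  u = L² − r² sin²θ = 0.0723614 m².
Substituting r = 0.088 m, L = 0.2781 m, θ = 126.7°: d²x/dθ² = +0.060108 m.
a = ω²·d²x/dθ² = (3.67)²·(+0.060108) = +0.80959 m/s²;  |a| = 0.80959 m/s².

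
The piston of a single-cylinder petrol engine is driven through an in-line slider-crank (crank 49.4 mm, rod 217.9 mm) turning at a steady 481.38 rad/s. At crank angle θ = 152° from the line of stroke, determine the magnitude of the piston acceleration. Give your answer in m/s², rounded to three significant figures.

ω = 481.4 rad/s
x(θ) = r cosθ + √(L² − r² sin²θ); with ω constant, a = ω²·d²x/dθ².
d²x/dθ² = −r cosθ − r²(cos2θ)/√u − r⁴ sin²2θ/(4u^{3/2}),  u = L² − r² sin²θ = 0.0469425 m².
Substituting r = 0.0494 m, L = 0.2179 m, θ = 152°: d²x/dθ² = +0.037219 m.
a = ω²·d²x/dθ² = (481.4)²·(+0.037219) = +8624.5 m/s²;  |a| = 8624.5 m/s².

8620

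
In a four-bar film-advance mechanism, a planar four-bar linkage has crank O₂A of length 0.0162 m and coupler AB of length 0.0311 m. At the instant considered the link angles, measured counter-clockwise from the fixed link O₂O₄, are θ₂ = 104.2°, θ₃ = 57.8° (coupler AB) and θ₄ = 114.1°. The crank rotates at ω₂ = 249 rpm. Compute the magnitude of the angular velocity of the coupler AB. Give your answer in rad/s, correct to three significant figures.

ω₂ = 26.08 rad/s (from 249 rpm).
Differentiating the loop-closure r₂e^{iθ₂}+r₃e^{iθ₃}=r₁+r₄e^{iθ₄} gives r₂ω₂e^{iθ₂}+r₃ω₃e^{iθ₃}=r₄ω₄e^{iθ₄}.
Eliminating the other unknown: ω₃ = r₂ω₂ sin(θ₄−θ₂) / [r₃ sin(θ₃−θ₄)].
Numerator sine = +0.17193; denominator sine = -0.83195.
Result = 0.0162·26.08·(+0.17193) / (0.0311·(-0.83195)) = -2.8069 rad/s; magnitude 2.8069 rad/s.

2.81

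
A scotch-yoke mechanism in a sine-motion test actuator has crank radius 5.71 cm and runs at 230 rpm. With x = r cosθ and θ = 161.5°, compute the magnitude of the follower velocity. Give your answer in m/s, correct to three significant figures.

0.436

ω = 24.09 rad/s (from 230 rpm).
x = r cosθ ⇒ ẋ = −rω sinθ.
|v| = rω|sinθ| = 0.0571·24.09·|sin 161.5°| = 0.43638 m/s.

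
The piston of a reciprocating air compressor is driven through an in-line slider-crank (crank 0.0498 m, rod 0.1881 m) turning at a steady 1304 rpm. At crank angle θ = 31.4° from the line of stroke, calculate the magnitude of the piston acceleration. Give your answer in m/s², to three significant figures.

910

ω = 2π·1304/60 = 136.6 rad/s
x(θ) = r cosθ + √(L² − r² sin²θ); with ω constant, a = ω²·d²x/dθ².
d²x/dθ² = −r cosθ − r²(cos2θ)/√u − r⁴ sin²2θ/(4u^{3/2}),  u = L² − r² sin²θ = 0.0347084 m².
Substituting r = 0.0498 m, L = 0.1881 m, θ = 31.4°: d²x/dθ² = -0.04878 m.
a = ω²·d²x/dθ² = (136.6)²·(-0.04878) = -909.6 m/s²;  |a| = 909.6 m/s².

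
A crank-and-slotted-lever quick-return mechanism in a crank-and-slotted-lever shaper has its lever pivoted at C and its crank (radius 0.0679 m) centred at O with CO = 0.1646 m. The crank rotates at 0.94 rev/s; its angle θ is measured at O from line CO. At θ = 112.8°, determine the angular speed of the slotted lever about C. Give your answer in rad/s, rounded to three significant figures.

ω = 5.906 rad/s (from 0.94 rev/s).
Crank pin A relative to C: A = (d + r cosθ, r sinθ); lever angle φ = atan2(r sinθ, d + r cosθ).
Differentiating tanφ: φ̇ = rω(d cosθ + r)/(d² + r² + 2dr cosθ).
d² + r² + 2dr cosθ = |CA|² = 0.0230416 m²;  d cosθ + r = +0.0041149 m.
|ω_lever| = |0.0679·5.906·+0.0041149| / 0.0230416 = 0.071619 rad/s.

0.0716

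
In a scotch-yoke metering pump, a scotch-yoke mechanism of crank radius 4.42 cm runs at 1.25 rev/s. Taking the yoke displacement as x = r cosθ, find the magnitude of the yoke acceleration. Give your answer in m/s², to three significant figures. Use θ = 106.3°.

ω = 7.854 rad/s (from 1.25 rev/s).
x = r cosθ ⇒ ẍ = −rω² cosθ (ω constant).
|a| = rω²|cosθ| = 0.0442·(7.854)²·|cos 106.3°| = 0.76523 m/s².

0.765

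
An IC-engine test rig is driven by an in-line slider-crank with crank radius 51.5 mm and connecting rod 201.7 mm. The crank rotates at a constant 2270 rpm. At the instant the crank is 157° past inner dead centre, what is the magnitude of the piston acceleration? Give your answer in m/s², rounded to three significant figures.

2150

ω = 2π·2270/60 = 237.7 rad/s
x(θ) = r cosθ + √(L² − r² sin²θ); with ω constant, a = ω²·d²x/dθ².
d²x/dθ² = −r cosθ − r²(cos2θ)/√u − r⁴ sin²2θ/(4u^{3/2}),  u = L² − r² sin²θ = 0.040278 m².
Substituting r = 0.0515 m, L = 0.2017 m, θ = 157°: d²x/dθ² = +0.038113 m.
a = ω²·d²x/dθ² = (237.7)²·(+0.038113) = +2153.7 m/s²;  |a| = 2153.7 m/s².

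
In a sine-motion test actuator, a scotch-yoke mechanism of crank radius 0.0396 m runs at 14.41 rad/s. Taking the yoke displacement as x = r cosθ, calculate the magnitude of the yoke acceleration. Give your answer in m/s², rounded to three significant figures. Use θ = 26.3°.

7.37

ω = 14.41 rad/s
x = r cosθ ⇒ ẍ = −rω² cosθ (ω constant).
|a| = rω²|cosθ| = 0.0396·(14.41)²·|cos 26.3°| = 7.3717 m/s².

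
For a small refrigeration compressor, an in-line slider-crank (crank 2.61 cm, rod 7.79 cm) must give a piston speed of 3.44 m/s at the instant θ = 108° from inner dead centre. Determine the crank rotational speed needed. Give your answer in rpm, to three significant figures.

1490

For an in-line slider-crank, |v_piston| = rω|sinθ|·[1 + r cosθ/√(L² − r² sin²θ)].
With r = 0.0261 m, L = 0.0779 m, θ = 108°: the bracketed kinematic factor |dx/dθ| = 0.022111 m.
ω = v/|dx/dθ| = 3.44/0.022111 = 155.58 rad/s.
N = 60ω/(2π) = 1485.7 rpm.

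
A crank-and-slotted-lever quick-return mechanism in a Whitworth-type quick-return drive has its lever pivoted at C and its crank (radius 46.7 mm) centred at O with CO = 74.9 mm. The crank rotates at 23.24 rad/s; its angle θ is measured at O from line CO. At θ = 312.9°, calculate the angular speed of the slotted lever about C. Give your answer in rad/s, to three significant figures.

ω = 23.24 rad/s
Crank pin A relative to C: A = (d + r cosθ, r sinθ); lever angle φ = atan2(r sinθ, d + r cosθ).
Differentiating tanφ: φ̇ = rω(d cosθ + r)/(d² + r² + 2dr cosθ).
d² + r² + 2dr cosθ = |CA|² = 0.012553 m²;  d cosθ + r = +0.097686 m.
|ω_lever| = |0.0467·23.24·+0.097686| / 0.012553 = 8.4457 rad/s.

8.45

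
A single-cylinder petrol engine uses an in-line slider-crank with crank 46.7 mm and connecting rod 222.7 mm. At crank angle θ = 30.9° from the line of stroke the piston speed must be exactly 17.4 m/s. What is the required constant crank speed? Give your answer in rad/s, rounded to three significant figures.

614

For an in-line slider-crank, |v_piston| = rω|sinθ|·[1 + r cosθ/√(L² − r² sin²θ)].
With r = 0.0467 m, L = 0.2227 m, θ = 30.9°: the bracketed kinematic factor |dx/dθ| = 0.028323 m.
ω = v/|dx/dθ| = 17.4/0.028323 = 614.34 rad/s.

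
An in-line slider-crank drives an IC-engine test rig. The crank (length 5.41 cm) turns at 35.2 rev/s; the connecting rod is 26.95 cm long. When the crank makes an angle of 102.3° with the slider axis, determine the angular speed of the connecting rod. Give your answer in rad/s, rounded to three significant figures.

ω = 221.2 rad/s (converted from 35.2 rev/s).
The rod makes angle φ with the slider axis where L sinφ = r sinθ; differentiating, L cosφ·φ̇ = r ω cosθ.
L cosφ = √(L² − r² sin²θ) = 0.26427 m.
|ω_rod| = r ω |cosθ| / √(L² − r² sin²θ) = 0.0541·221.2·0.21303/0.26427 = 9.6454 rad/s.

9.65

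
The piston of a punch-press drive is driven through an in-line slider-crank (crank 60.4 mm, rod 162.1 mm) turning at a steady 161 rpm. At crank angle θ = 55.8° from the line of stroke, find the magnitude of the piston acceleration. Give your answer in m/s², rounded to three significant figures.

ω = 2π·161/60 = 16.86 rad/s
x(θ) = r cosθ + √(L² − r² sin²θ); with ω constant, a = ω²·d²x/dθ².
d²x/dθ² = −r cosθ − r²(cos2θ)/√u − r⁴ sin²2θ/(4u^{3/2}),  u = L² − r² sin²θ = 0.0237808 m².
Substituting r = 0.0604 m, L = 0.1621 m, θ = 55.8°: d²x/dθ² = -0.026025 m.
a = ω²·d²x/dθ² = (16.86)²·(-0.026025) = -7.3979 m/s²;  |a| = 7.3979 m/s².

7.40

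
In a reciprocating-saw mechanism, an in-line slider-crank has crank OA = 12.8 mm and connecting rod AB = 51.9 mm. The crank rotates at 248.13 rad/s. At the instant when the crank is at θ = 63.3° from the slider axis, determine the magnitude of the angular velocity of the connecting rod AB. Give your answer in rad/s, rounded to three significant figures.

28.2

ω = 248.1 rad/s
The rod makes angle φ with the slider axis where L sinφ = r sinθ; differentiating, L cosφ·φ̇ = r ω cosθ.
L cosφ = √(L² − r² sin²θ) = 0.050625 m.
|ω_rod| = r ω |cosθ| / √(L² − r² sin²θ) = 0.0128·248.1·0.44932/0.050625 = 28.189 rad/s.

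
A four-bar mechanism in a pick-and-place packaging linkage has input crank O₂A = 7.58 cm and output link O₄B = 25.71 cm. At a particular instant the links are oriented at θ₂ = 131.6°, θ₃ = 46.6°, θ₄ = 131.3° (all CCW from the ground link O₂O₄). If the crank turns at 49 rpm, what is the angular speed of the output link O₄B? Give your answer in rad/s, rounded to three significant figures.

ω₂ = 5.131 rad/s (from 49 rpm).
Differentiating the loop-closure r₂e^{iθ₂}+r₃e^{iθ₃}=r₁+r₄e^{iθ₄} gives r₂ω₂e^{iθ₂}+r₃ω₃e^{iθ₃}=r₄ω₄e^{iθ₄}.
Eliminating the other unknown: ω₄ = r₂ω₂ sin(θ₂−θ₃) / [r₄ sin(θ₄−θ₃)].
Numerator sine = +0.99619; denominator sine = +0.99572.
Result = 0.0758·5.131·(+0.99619) / (0.2571·(+0.99572)) = +1.5136 rad/s; magnitude 1.5136 rad/s.

1.51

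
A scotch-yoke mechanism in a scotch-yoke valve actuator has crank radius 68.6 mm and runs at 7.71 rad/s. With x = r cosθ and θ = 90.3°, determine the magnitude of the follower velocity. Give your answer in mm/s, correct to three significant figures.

529

ω = 7.71 rad/s
x = r cosθ ⇒ ẋ = −rω sinθ.
|v| = rω|sinθ| = 0.0686·7.71·|sin 90.3°| = 0.5289 m/s = 528.9 mm/s.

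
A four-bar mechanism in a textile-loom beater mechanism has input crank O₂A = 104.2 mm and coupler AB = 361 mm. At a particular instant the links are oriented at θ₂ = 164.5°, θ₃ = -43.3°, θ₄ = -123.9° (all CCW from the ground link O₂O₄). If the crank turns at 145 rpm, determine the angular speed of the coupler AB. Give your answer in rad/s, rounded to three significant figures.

4.22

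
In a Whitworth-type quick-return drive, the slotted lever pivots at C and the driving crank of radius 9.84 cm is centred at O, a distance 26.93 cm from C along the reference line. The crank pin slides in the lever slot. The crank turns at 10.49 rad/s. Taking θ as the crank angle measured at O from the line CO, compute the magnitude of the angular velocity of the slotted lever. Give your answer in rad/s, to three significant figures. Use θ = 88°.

1.32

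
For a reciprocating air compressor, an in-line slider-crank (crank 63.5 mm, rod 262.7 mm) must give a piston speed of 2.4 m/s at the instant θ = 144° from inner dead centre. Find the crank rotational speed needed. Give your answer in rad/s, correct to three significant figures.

For an in-line slider-crank, |v_piston| = rω|sinθ|·[1 + r cosθ/√(L² − r² sin²θ)].
With r = 0.0635 m, L = 0.2627 m, θ = 144°: the bracketed kinematic factor |dx/dθ| = 0.029951 m.
ω = v/|dx/dθ| = 2.4/0.029951 = 80.132 rad/s.

80.1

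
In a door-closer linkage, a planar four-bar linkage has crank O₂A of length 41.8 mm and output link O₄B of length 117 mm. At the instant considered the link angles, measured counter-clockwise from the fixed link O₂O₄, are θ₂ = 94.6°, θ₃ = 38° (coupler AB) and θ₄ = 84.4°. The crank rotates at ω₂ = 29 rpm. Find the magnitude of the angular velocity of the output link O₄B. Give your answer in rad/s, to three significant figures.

1.25

ω₂ = 3.037 rad/s (from 29 rpm).
Differentiating the loop-closure r₂e^{iθ₂}+r₃e^{iθ₃}=r₁+r₄e^{iθ₄} gives r₂ω₂e^{iθ₂}+r₃ω₃e^{iθ₃}=r₄ω₄e^{iθ₄}.
Eliminating the other unknown: ω₄ = r₂ω₂ sin(θ₂−θ₃) / [r₄ sin(θ₄−θ₃)].
Numerator sine = +0.83485; denominator sine = +0.72417.
Result = 0.0418·3.037·(+0.83485) / (0.117·(+0.72417)) = +1.2508 rad/s; magnitude 1.2508 rad/s.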